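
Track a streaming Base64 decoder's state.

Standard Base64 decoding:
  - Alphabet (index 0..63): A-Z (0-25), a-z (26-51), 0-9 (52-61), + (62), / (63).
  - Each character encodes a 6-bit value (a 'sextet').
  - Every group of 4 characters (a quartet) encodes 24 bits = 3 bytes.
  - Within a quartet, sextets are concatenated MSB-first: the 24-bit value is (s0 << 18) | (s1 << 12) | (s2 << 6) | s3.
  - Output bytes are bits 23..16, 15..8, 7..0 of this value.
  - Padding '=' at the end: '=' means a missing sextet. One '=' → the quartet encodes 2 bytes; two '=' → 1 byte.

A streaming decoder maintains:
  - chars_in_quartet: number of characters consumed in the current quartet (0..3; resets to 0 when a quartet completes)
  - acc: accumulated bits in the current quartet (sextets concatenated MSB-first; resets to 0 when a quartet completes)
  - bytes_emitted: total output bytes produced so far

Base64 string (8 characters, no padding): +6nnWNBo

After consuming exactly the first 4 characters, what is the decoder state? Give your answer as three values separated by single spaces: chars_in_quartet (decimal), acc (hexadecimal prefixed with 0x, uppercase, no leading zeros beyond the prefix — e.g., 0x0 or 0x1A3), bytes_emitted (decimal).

Answer: 0 0x0 3

Derivation:
After char 0 ('+'=62): chars_in_quartet=1 acc=0x3E bytes_emitted=0
After char 1 ('6'=58): chars_in_quartet=2 acc=0xFBA bytes_emitted=0
After char 2 ('n'=39): chars_in_quartet=3 acc=0x3EEA7 bytes_emitted=0
After char 3 ('n'=39): chars_in_quartet=4 acc=0xFBA9E7 -> emit FB A9 E7, reset; bytes_emitted=3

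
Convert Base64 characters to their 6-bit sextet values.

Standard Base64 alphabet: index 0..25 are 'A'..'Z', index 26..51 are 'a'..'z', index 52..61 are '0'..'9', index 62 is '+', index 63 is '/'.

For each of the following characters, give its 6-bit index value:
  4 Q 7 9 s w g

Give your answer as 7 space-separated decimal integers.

'4': 0..9 range, 52 + ord('4') − ord('0') = 56
'Q': A..Z range, ord('Q') − ord('A') = 16
'7': 0..9 range, 52 + ord('7') − ord('0') = 59
'9': 0..9 range, 52 + ord('9') − ord('0') = 61
's': a..z range, 26 + ord('s') − ord('a') = 44
'w': a..z range, 26 + ord('w') − ord('a') = 48
'g': a..z range, 26 + ord('g') − ord('a') = 32

Answer: 56 16 59 61 44 48 32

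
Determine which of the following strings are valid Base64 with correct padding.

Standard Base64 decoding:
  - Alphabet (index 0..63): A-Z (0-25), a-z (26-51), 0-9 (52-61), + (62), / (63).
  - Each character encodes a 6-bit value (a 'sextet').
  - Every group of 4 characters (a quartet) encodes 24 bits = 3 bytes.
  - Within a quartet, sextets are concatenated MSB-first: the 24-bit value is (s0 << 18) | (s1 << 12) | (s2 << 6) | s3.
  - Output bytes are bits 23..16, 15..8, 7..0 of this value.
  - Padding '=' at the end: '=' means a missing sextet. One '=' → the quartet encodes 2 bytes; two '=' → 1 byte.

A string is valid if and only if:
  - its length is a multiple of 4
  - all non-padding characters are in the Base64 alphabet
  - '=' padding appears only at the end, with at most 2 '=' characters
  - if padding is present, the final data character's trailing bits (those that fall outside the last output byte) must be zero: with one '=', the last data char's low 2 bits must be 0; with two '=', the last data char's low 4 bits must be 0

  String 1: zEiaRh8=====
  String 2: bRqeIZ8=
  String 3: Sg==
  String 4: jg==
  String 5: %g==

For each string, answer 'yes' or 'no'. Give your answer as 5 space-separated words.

String 1: 'zEiaRh8=====' → invalid (5 pad chars (max 2))
String 2: 'bRqeIZ8=' → valid
String 3: 'Sg==' → valid
String 4: 'jg==' → valid
String 5: '%g==' → invalid (bad char(s): ['%'])

Answer: no yes yes yes no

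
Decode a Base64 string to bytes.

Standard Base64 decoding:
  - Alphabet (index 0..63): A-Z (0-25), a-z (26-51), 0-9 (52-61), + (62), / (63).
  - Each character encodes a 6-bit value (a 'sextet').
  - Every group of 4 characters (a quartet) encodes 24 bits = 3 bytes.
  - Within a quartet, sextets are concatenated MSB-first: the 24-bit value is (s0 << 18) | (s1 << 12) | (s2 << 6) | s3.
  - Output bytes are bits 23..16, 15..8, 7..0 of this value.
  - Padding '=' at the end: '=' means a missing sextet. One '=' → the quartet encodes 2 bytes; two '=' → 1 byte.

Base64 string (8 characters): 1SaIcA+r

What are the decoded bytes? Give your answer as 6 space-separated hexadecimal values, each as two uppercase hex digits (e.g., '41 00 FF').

After char 0 ('1'=53): chars_in_quartet=1 acc=0x35 bytes_emitted=0
After char 1 ('S'=18): chars_in_quartet=2 acc=0xD52 bytes_emitted=0
After char 2 ('a'=26): chars_in_quartet=3 acc=0x3549A bytes_emitted=0
After char 3 ('I'=8): chars_in_quartet=4 acc=0xD52688 -> emit D5 26 88, reset; bytes_emitted=3
After char 4 ('c'=28): chars_in_quartet=1 acc=0x1C bytes_emitted=3
After char 5 ('A'=0): chars_in_quartet=2 acc=0x700 bytes_emitted=3
After char 6 ('+'=62): chars_in_quartet=3 acc=0x1C03E bytes_emitted=3
After char 7 ('r'=43): chars_in_quartet=4 acc=0x700FAB -> emit 70 0F AB, reset; bytes_emitted=6

Answer: D5 26 88 70 0F AB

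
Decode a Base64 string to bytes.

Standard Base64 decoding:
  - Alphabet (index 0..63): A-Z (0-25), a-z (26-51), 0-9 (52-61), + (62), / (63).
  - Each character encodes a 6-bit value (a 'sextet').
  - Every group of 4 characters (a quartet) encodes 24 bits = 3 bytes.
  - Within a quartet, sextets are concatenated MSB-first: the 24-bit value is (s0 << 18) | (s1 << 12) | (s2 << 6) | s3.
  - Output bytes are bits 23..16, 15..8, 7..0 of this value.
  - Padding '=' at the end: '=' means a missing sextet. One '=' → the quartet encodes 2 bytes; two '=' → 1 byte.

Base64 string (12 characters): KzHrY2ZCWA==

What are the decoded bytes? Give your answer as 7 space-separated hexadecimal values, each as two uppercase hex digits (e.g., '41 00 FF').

Answer: 2B 31 EB 63 66 42 58

Derivation:
After char 0 ('K'=10): chars_in_quartet=1 acc=0xA bytes_emitted=0
After char 1 ('z'=51): chars_in_quartet=2 acc=0x2B3 bytes_emitted=0
After char 2 ('H'=7): chars_in_quartet=3 acc=0xACC7 bytes_emitted=0
After char 3 ('r'=43): chars_in_quartet=4 acc=0x2B31EB -> emit 2B 31 EB, reset; bytes_emitted=3
After char 4 ('Y'=24): chars_in_quartet=1 acc=0x18 bytes_emitted=3
After char 5 ('2'=54): chars_in_quartet=2 acc=0x636 bytes_emitted=3
After char 6 ('Z'=25): chars_in_quartet=3 acc=0x18D99 bytes_emitted=3
After char 7 ('C'=2): chars_in_quartet=4 acc=0x636642 -> emit 63 66 42, reset; bytes_emitted=6
After char 8 ('W'=22): chars_in_quartet=1 acc=0x16 bytes_emitted=6
After char 9 ('A'=0): chars_in_quartet=2 acc=0x580 bytes_emitted=6
Padding '==': partial quartet acc=0x580 -> emit 58; bytes_emitted=7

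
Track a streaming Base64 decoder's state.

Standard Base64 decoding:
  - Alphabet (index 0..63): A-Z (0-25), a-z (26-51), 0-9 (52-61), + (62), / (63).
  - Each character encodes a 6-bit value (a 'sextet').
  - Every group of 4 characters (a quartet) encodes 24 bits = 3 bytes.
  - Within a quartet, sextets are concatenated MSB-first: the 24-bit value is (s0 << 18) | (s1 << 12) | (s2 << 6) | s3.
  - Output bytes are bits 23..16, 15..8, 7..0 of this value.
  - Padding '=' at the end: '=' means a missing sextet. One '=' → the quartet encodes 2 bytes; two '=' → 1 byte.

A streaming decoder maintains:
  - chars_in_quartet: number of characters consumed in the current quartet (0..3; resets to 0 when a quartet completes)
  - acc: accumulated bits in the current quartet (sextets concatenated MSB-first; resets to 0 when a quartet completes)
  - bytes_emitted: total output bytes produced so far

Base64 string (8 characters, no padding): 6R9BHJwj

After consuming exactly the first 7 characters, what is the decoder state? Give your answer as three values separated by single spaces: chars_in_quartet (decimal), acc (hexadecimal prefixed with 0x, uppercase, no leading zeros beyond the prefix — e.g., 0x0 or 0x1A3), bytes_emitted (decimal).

After char 0 ('6'=58): chars_in_quartet=1 acc=0x3A bytes_emitted=0
After char 1 ('R'=17): chars_in_quartet=2 acc=0xE91 bytes_emitted=0
After char 2 ('9'=61): chars_in_quartet=3 acc=0x3A47D bytes_emitted=0
After char 3 ('B'=1): chars_in_quartet=4 acc=0xE91F41 -> emit E9 1F 41, reset; bytes_emitted=3
After char 4 ('H'=7): chars_in_quartet=1 acc=0x7 bytes_emitted=3
After char 5 ('J'=9): chars_in_quartet=2 acc=0x1C9 bytes_emitted=3
After char 6 ('w'=48): chars_in_quartet=3 acc=0x7270 bytes_emitted=3

Answer: 3 0x7270 3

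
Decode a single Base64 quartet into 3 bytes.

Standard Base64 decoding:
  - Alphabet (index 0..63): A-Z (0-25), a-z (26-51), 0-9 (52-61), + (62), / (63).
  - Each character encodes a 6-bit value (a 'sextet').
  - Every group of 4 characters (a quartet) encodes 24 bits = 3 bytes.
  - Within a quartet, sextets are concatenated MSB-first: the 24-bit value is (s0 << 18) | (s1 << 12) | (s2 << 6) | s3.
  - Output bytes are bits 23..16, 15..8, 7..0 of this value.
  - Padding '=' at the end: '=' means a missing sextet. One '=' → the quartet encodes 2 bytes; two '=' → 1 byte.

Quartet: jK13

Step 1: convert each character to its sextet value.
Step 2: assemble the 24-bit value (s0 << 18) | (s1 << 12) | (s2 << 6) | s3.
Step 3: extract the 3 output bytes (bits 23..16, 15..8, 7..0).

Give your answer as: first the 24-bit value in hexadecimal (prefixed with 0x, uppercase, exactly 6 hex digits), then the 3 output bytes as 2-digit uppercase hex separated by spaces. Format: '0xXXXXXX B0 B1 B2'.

Sextets: j=35, K=10, 1=53, 3=55
24-bit: (35<<18) | (10<<12) | (53<<6) | 55
      = 0x8C0000 | 0x00A000 | 0x000D40 | 0x000037
      = 0x8CAD77
Bytes: (v>>16)&0xFF=8C, (v>>8)&0xFF=AD, v&0xFF=77

Answer: 0x8CAD77 8C AD 77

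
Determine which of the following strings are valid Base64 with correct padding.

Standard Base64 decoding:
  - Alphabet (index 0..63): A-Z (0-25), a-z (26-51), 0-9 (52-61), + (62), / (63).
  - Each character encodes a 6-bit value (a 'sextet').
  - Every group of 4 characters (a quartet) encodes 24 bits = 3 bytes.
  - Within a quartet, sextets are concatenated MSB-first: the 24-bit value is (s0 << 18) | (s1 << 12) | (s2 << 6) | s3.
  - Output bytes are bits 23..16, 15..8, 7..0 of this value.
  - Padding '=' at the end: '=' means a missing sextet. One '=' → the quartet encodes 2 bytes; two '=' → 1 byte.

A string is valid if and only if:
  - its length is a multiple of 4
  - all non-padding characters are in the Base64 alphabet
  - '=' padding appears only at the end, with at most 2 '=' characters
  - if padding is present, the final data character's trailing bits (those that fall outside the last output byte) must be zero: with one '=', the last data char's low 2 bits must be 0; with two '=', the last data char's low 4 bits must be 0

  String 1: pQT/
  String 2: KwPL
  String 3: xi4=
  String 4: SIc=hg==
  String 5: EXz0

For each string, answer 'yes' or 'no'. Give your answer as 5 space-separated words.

Answer: yes yes yes no yes

Derivation:
String 1: 'pQT/' → valid
String 2: 'KwPL' → valid
String 3: 'xi4=' → valid
String 4: 'SIc=hg==' → invalid (bad char(s): ['=']; '=' in middle)
String 5: 'EXz0' → valid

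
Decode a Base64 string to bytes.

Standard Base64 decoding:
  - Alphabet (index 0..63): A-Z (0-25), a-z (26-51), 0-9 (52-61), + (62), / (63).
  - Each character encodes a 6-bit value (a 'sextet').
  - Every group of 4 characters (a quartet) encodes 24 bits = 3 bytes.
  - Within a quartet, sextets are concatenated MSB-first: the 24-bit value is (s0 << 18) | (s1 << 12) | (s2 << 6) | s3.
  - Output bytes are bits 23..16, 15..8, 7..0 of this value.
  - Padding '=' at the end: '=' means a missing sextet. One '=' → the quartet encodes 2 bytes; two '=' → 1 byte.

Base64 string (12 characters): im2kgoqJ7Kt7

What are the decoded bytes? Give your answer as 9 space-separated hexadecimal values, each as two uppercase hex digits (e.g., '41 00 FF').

After char 0 ('i'=34): chars_in_quartet=1 acc=0x22 bytes_emitted=0
After char 1 ('m'=38): chars_in_quartet=2 acc=0x8A6 bytes_emitted=0
After char 2 ('2'=54): chars_in_quartet=3 acc=0x229B6 bytes_emitted=0
After char 3 ('k'=36): chars_in_quartet=4 acc=0x8A6DA4 -> emit 8A 6D A4, reset; bytes_emitted=3
After char 4 ('g'=32): chars_in_quartet=1 acc=0x20 bytes_emitted=3
After char 5 ('o'=40): chars_in_quartet=2 acc=0x828 bytes_emitted=3
After char 6 ('q'=42): chars_in_quartet=3 acc=0x20A2A bytes_emitted=3
After char 7 ('J'=9): chars_in_quartet=4 acc=0x828A89 -> emit 82 8A 89, reset; bytes_emitted=6
After char 8 ('7'=59): chars_in_quartet=1 acc=0x3B bytes_emitted=6
After char 9 ('K'=10): chars_in_quartet=2 acc=0xECA bytes_emitted=6
After char 10 ('t'=45): chars_in_quartet=3 acc=0x3B2AD bytes_emitted=6
After char 11 ('7'=59): chars_in_quartet=4 acc=0xECAB7B -> emit EC AB 7B, reset; bytes_emitted=9

Answer: 8A 6D A4 82 8A 89 EC AB 7B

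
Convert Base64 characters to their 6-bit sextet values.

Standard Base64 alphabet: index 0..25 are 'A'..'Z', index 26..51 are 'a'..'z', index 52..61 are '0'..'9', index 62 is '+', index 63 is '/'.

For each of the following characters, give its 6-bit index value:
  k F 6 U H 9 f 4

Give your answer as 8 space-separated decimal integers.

Answer: 36 5 58 20 7 61 31 56

Derivation:
'k': a..z range, 26 + ord('k') − ord('a') = 36
'F': A..Z range, ord('F') − ord('A') = 5
'6': 0..9 range, 52 + ord('6') − ord('0') = 58
'U': A..Z range, ord('U') − ord('A') = 20
'H': A..Z range, ord('H') − ord('A') = 7
'9': 0..9 range, 52 + ord('9') − ord('0') = 61
'f': a..z range, 26 + ord('f') − ord('a') = 31
'4': 0..9 range, 52 + ord('4') − ord('0') = 56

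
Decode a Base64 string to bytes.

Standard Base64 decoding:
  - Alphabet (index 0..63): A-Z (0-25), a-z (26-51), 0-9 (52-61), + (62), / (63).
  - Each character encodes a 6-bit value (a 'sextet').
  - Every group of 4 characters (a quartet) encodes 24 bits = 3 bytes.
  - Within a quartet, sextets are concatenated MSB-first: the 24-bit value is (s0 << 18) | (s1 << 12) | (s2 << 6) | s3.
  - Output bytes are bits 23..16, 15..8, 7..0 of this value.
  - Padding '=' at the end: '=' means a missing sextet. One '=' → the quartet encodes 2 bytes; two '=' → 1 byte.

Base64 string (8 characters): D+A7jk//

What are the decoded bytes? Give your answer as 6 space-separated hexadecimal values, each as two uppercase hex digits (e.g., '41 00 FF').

Answer: 0F E0 3B 8E 4F FF

Derivation:
After char 0 ('D'=3): chars_in_quartet=1 acc=0x3 bytes_emitted=0
After char 1 ('+'=62): chars_in_quartet=2 acc=0xFE bytes_emitted=0
After char 2 ('A'=0): chars_in_quartet=3 acc=0x3F80 bytes_emitted=0
After char 3 ('7'=59): chars_in_quartet=4 acc=0xFE03B -> emit 0F E0 3B, reset; bytes_emitted=3
After char 4 ('j'=35): chars_in_quartet=1 acc=0x23 bytes_emitted=3
After char 5 ('k'=36): chars_in_quartet=2 acc=0x8E4 bytes_emitted=3
After char 6 ('/'=63): chars_in_quartet=3 acc=0x2393F bytes_emitted=3
After char 7 ('/'=63): chars_in_quartet=4 acc=0x8E4FFF -> emit 8E 4F FF, reset; bytes_emitted=6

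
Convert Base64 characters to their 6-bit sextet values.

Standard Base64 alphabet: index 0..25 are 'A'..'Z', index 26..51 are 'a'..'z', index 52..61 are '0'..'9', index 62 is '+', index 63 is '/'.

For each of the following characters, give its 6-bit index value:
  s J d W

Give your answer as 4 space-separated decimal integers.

Answer: 44 9 29 22

Derivation:
's': a..z range, 26 + ord('s') − ord('a') = 44
'J': A..Z range, ord('J') − ord('A') = 9
'd': a..z range, 26 + ord('d') − ord('a') = 29
'W': A..Z range, ord('W') − ord('A') = 22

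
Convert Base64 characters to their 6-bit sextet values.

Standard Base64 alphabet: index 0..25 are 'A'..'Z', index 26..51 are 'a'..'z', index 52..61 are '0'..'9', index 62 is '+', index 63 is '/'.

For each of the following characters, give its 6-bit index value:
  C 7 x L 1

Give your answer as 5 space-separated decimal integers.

'C': A..Z range, ord('C') − ord('A') = 2
'7': 0..9 range, 52 + ord('7') − ord('0') = 59
'x': a..z range, 26 + ord('x') − ord('a') = 49
'L': A..Z range, ord('L') − ord('A') = 11
'1': 0..9 range, 52 + ord('1') − ord('0') = 53

Answer: 2 59 49 11 53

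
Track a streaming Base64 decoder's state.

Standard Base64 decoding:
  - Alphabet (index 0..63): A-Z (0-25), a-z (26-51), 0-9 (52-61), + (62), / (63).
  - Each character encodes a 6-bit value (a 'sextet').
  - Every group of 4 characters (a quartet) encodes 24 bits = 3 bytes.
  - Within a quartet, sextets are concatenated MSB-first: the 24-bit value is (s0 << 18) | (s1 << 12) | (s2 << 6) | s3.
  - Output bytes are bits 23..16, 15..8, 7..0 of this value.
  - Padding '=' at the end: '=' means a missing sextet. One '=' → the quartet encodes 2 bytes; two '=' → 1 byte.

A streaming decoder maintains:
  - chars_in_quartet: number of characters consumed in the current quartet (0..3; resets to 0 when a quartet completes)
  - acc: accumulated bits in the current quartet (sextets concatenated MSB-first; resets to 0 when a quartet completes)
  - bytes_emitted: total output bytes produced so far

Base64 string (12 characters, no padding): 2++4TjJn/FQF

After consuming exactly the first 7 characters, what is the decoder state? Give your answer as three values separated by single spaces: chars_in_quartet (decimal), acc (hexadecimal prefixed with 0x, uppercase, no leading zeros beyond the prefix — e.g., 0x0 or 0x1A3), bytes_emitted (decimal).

Answer: 3 0x138C9 3

Derivation:
After char 0 ('2'=54): chars_in_quartet=1 acc=0x36 bytes_emitted=0
After char 1 ('+'=62): chars_in_quartet=2 acc=0xDBE bytes_emitted=0
After char 2 ('+'=62): chars_in_quartet=3 acc=0x36FBE bytes_emitted=0
After char 3 ('4'=56): chars_in_quartet=4 acc=0xDBEFB8 -> emit DB EF B8, reset; bytes_emitted=3
After char 4 ('T'=19): chars_in_quartet=1 acc=0x13 bytes_emitted=3
After char 5 ('j'=35): chars_in_quartet=2 acc=0x4E3 bytes_emitted=3
After char 6 ('J'=9): chars_in_quartet=3 acc=0x138C9 bytes_emitted=3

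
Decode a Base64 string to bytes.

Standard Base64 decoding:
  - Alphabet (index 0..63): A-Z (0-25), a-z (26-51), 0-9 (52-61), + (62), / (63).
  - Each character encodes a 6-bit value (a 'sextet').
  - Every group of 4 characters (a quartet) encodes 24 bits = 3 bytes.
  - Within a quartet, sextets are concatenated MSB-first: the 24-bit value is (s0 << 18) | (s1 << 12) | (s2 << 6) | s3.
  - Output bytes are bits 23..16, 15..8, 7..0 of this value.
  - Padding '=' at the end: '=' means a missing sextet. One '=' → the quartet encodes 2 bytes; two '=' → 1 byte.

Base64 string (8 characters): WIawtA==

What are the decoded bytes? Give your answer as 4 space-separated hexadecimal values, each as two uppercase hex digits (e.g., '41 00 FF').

After char 0 ('W'=22): chars_in_quartet=1 acc=0x16 bytes_emitted=0
After char 1 ('I'=8): chars_in_quartet=2 acc=0x588 bytes_emitted=0
After char 2 ('a'=26): chars_in_quartet=3 acc=0x1621A bytes_emitted=0
After char 3 ('w'=48): chars_in_quartet=4 acc=0x5886B0 -> emit 58 86 B0, reset; bytes_emitted=3
After char 4 ('t'=45): chars_in_quartet=1 acc=0x2D bytes_emitted=3
After char 5 ('A'=0): chars_in_quartet=2 acc=0xB40 bytes_emitted=3
Padding '==': partial quartet acc=0xB40 -> emit B4; bytes_emitted=4

Answer: 58 86 B0 B4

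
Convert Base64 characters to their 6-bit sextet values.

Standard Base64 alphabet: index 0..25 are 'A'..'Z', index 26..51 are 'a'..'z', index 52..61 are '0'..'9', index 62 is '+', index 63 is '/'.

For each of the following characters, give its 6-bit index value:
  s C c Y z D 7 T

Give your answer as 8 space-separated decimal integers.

's': a..z range, 26 + ord('s') − ord('a') = 44
'C': A..Z range, ord('C') − ord('A') = 2
'c': a..z range, 26 + ord('c') − ord('a') = 28
'Y': A..Z range, ord('Y') − ord('A') = 24
'z': a..z range, 26 + ord('z') − ord('a') = 51
'D': A..Z range, ord('D') − ord('A') = 3
'7': 0..9 range, 52 + ord('7') − ord('0') = 59
'T': A..Z range, ord('T') − ord('A') = 19

Answer: 44 2 28 24 51 3 59 19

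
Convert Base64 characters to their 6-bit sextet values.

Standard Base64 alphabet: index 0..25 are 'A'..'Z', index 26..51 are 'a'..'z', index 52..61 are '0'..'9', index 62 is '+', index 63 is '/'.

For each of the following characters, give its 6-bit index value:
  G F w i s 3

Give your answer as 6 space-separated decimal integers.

Answer: 6 5 48 34 44 55

Derivation:
'G': A..Z range, ord('G') − ord('A') = 6
'F': A..Z range, ord('F') − ord('A') = 5
'w': a..z range, 26 + ord('w') − ord('a') = 48
'i': a..z range, 26 + ord('i') − ord('a') = 34
's': a..z range, 26 + ord('s') − ord('a') = 44
'3': 0..9 range, 52 + ord('3') − ord('0') = 55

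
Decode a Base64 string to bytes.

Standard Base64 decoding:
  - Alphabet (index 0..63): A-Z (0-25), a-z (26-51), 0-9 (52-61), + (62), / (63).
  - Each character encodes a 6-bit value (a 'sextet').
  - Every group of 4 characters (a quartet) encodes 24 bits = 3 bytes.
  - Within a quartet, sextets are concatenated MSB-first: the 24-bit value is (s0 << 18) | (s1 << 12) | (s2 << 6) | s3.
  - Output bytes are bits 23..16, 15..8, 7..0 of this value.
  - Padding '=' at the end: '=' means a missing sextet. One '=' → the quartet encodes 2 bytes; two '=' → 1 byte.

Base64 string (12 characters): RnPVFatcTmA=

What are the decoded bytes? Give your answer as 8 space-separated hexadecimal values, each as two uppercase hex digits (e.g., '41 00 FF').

After char 0 ('R'=17): chars_in_quartet=1 acc=0x11 bytes_emitted=0
After char 1 ('n'=39): chars_in_quartet=2 acc=0x467 bytes_emitted=0
After char 2 ('P'=15): chars_in_quartet=3 acc=0x119CF bytes_emitted=0
After char 3 ('V'=21): chars_in_quartet=4 acc=0x4673D5 -> emit 46 73 D5, reset; bytes_emitted=3
After char 4 ('F'=5): chars_in_quartet=1 acc=0x5 bytes_emitted=3
After char 5 ('a'=26): chars_in_quartet=2 acc=0x15A bytes_emitted=3
After char 6 ('t'=45): chars_in_quartet=3 acc=0x56AD bytes_emitted=3
After char 7 ('c'=28): chars_in_quartet=4 acc=0x15AB5C -> emit 15 AB 5C, reset; bytes_emitted=6
After char 8 ('T'=19): chars_in_quartet=1 acc=0x13 bytes_emitted=6
After char 9 ('m'=38): chars_in_quartet=2 acc=0x4E6 bytes_emitted=6
After char 10 ('A'=0): chars_in_quartet=3 acc=0x13980 bytes_emitted=6
Padding '=': partial quartet acc=0x13980 -> emit 4E 60; bytes_emitted=8

Answer: 46 73 D5 15 AB 5C 4E 60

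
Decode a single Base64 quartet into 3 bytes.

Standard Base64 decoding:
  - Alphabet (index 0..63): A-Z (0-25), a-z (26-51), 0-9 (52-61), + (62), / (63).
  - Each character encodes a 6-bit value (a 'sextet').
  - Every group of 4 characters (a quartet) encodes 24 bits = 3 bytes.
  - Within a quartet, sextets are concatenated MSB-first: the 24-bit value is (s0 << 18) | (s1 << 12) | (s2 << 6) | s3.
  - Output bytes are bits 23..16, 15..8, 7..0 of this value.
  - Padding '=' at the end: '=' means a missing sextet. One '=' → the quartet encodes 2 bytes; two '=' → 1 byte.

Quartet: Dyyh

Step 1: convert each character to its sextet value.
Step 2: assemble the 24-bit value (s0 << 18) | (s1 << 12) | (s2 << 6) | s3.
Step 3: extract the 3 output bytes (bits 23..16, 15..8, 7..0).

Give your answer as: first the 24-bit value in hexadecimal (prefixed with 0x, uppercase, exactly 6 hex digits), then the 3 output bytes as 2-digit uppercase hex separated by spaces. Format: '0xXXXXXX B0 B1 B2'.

Sextets: D=3, y=50, y=50, h=33
24-bit: (3<<18) | (50<<12) | (50<<6) | 33
      = 0x0C0000 | 0x032000 | 0x000C80 | 0x000021
      = 0x0F2CA1
Bytes: (v>>16)&0xFF=0F, (v>>8)&0xFF=2C, v&0xFF=A1

Answer: 0x0F2CA1 0F 2C A1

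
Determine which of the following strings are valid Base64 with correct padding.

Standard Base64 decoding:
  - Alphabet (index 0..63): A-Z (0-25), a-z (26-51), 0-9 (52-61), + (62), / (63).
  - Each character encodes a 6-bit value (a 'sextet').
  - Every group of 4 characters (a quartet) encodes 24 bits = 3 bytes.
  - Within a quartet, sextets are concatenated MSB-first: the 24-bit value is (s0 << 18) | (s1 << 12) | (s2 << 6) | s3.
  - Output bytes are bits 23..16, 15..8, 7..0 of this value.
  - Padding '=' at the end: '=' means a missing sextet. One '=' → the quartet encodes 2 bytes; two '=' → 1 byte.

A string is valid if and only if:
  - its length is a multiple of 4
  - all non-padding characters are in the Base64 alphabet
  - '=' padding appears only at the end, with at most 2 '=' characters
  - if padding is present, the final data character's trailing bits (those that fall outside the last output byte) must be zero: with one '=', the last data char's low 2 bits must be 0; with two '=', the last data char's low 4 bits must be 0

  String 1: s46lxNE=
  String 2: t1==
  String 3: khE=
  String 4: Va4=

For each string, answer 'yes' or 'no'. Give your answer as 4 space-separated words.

String 1: 's46lxNE=' → valid
String 2: 't1==' → invalid (bad trailing bits)
String 3: 'khE=' → valid
String 4: 'Va4=' → valid

Answer: yes no yes yes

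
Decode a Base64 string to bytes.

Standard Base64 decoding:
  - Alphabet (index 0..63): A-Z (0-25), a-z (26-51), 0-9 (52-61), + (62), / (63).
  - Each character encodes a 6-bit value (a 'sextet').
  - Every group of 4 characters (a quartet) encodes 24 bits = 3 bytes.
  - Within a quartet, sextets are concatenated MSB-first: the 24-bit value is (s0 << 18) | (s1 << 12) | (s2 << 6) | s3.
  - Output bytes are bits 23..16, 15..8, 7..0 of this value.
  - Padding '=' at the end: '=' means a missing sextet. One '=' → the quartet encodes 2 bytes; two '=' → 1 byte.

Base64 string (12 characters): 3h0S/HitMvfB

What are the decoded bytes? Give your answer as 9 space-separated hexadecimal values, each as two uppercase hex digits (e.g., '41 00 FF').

Answer: DE 1D 12 FC 78 AD 32 F7 C1

Derivation:
After char 0 ('3'=55): chars_in_quartet=1 acc=0x37 bytes_emitted=0
After char 1 ('h'=33): chars_in_quartet=2 acc=0xDE1 bytes_emitted=0
After char 2 ('0'=52): chars_in_quartet=3 acc=0x37874 bytes_emitted=0
After char 3 ('S'=18): chars_in_quartet=4 acc=0xDE1D12 -> emit DE 1D 12, reset; bytes_emitted=3
After char 4 ('/'=63): chars_in_quartet=1 acc=0x3F bytes_emitted=3
After char 5 ('H'=7): chars_in_quartet=2 acc=0xFC7 bytes_emitted=3
After char 6 ('i'=34): chars_in_quartet=3 acc=0x3F1E2 bytes_emitted=3
After char 7 ('t'=45): chars_in_quartet=4 acc=0xFC78AD -> emit FC 78 AD, reset; bytes_emitted=6
After char 8 ('M'=12): chars_in_quartet=1 acc=0xC bytes_emitted=6
After char 9 ('v'=47): chars_in_quartet=2 acc=0x32F bytes_emitted=6
After char 10 ('f'=31): chars_in_quartet=3 acc=0xCBDF bytes_emitted=6
After char 11 ('B'=1): chars_in_quartet=4 acc=0x32F7C1 -> emit 32 F7 C1, reset; bytes_emitted=9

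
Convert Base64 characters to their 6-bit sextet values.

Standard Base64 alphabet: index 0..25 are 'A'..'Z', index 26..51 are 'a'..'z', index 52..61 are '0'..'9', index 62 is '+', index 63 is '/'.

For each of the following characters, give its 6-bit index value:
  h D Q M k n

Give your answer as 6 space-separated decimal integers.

Answer: 33 3 16 12 36 39

Derivation:
'h': a..z range, 26 + ord('h') − ord('a') = 33
'D': A..Z range, ord('D') − ord('A') = 3
'Q': A..Z range, ord('Q') − ord('A') = 16
'M': A..Z range, ord('M') − ord('A') = 12
'k': a..z range, 26 + ord('k') − ord('a') = 36
'n': a..z range, 26 + ord('n') − ord('a') = 39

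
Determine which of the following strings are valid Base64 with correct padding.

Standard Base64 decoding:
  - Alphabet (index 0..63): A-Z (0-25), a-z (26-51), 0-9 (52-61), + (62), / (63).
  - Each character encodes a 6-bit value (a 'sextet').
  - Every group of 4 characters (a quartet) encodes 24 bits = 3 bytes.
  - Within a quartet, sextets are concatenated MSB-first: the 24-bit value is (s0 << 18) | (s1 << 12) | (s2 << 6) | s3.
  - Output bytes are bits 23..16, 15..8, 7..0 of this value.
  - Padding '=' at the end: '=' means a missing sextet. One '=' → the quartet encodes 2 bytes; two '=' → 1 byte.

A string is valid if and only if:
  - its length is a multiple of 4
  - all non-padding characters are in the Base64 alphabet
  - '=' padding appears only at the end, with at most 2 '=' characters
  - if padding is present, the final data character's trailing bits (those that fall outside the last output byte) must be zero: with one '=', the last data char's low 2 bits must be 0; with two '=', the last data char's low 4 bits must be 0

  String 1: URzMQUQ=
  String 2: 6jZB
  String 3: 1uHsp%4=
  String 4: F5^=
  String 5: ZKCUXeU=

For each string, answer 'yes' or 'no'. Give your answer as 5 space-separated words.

Answer: yes yes no no yes

Derivation:
String 1: 'URzMQUQ=' → valid
String 2: '6jZB' → valid
String 3: '1uHsp%4=' → invalid (bad char(s): ['%'])
String 4: 'F5^=' → invalid (bad char(s): ['^'])
String 5: 'ZKCUXeU=' → valid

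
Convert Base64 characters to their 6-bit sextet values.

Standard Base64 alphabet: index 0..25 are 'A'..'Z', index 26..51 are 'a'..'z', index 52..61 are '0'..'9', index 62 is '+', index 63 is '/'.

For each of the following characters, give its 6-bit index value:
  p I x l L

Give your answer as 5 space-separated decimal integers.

Answer: 41 8 49 37 11

Derivation:
'p': a..z range, 26 + ord('p') − ord('a') = 41
'I': A..Z range, ord('I') − ord('A') = 8
'x': a..z range, 26 + ord('x') − ord('a') = 49
'l': a..z range, 26 + ord('l') − ord('a') = 37
'L': A..Z range, ord('L') − ord('A') = 11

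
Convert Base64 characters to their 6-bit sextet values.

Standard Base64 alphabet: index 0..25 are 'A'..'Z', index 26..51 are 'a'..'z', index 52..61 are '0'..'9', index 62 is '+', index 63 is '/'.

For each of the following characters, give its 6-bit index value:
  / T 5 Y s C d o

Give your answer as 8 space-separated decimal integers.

'/': index 63
'T': A..Z range, ord('T') − ord('A') = 19
'5': 0..9 range, 52 + ord('5') − ord('0') = 57
'Y': A..Z range, ord('Y') − ord('A') = 24
's': a..z range, 26 + ord('s') − ord('a') = 44
'C': A..Z range, ord('C') − ord('A') = 2
'd': a..z range, 26 + ord('d') − ord('a') = 29
'o': a..z range, 26 + ord('o') − ord('a') = 40

Answer: 63 19 57 24 44 2 29 40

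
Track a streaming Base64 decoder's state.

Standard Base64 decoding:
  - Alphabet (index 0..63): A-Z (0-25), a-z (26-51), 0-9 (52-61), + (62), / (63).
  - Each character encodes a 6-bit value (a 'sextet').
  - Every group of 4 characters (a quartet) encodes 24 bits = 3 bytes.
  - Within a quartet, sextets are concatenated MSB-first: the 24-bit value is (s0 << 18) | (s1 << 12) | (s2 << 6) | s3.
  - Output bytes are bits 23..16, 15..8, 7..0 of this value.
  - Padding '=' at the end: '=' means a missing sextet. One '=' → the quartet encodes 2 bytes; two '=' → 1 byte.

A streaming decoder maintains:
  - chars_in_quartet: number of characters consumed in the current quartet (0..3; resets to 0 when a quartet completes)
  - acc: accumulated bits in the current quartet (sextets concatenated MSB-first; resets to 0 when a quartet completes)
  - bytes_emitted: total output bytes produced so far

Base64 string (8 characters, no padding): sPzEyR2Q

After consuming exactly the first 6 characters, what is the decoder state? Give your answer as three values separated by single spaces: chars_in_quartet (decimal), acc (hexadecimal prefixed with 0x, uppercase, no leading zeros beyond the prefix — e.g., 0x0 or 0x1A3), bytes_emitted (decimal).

After char 0 ('s'=44): chars_in_quartet=1 acc=0x2C bytes_emitted=0
After char 1 ('P'=15): chars_in_quartet=2 acc=0xB0F bytes_emitted=0
After char 2 ('z'=51): chars_in_quartet=3 acc=0x2C3F3 bytes_emitted=0
After char 3 ('E'=4): chars_in_quartet=4 acc=0xB0FCC4 -> emit B0 FC C4, reset; bytes_emitted=3
After char 4 ('y'=50): chars_in_quartet=1 acc=0x32 bytes_emitted=3
After char 5 ('R'=17): chars_in_quartet=2 acc=0xC91 bytes_emitted=3

Answer: 2 0xC91 3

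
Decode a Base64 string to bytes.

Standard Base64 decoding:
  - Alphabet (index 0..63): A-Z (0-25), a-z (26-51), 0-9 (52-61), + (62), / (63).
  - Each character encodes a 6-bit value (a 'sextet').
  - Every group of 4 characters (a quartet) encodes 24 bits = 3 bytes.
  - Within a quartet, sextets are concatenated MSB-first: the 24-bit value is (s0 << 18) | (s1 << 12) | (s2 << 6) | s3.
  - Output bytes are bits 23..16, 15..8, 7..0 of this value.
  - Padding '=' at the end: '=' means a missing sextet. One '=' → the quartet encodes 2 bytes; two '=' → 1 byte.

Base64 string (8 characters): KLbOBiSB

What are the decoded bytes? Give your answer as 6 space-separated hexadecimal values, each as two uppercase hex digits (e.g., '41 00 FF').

Answer: 28 B6 CE 06 24 81

Derivation:
After char 0 ('K'=10): chars_in_quartet=1 acc=0xA bytes_emitted=0
After char 1 ('L'=11): chars_in_quartet=2 acc=0x28B bytes_emitted=0
After char 2 ('b'=27): chars_in_quartet=3 acc=0xA2DB bytes_emitted=0
After char 3 ('O'=14): chars_in_quartet=4 acc=0x28B6CE -> emit 28 B6 CE, reset; bytes_emitted=3
After char 4 ('B'=1): chars_in_quartet=1 acc=0x1 bytes_emitted=3
After char 5 ('i'=34): chars_in_quartet=2 acc=0x62 bytes_emitted=3
After char 6 ('S'=18): chars_in_quartet=3 acc=0x1892 bytes_emitted=3
After char 7 ('B'=1): chars_in_quartet=4 acc=0x62481 -> emit 06 24 81, reset; bytes_emitted=6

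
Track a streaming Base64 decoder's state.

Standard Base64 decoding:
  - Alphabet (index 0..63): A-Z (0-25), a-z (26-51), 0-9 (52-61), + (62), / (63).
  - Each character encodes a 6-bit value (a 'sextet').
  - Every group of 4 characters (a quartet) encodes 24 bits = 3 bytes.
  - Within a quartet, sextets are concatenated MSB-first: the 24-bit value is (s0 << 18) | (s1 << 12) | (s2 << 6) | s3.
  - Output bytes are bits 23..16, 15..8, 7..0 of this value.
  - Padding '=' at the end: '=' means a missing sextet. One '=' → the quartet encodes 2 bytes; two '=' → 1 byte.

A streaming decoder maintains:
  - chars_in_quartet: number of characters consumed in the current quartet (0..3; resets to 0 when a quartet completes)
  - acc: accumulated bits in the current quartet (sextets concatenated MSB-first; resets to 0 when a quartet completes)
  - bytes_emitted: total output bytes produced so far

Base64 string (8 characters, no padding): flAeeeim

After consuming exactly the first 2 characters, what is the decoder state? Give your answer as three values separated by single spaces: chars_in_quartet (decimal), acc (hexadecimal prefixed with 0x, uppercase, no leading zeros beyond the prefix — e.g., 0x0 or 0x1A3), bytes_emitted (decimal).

After char 0 ('f'=31): chars_in_quartet=1 acc=0x1F bytes_emitted=0
After char 1 ('l'=37): chars_in_quartet=2 acc=0x7E5 bytes_emitted=0

Answer: 2 0x7E5 0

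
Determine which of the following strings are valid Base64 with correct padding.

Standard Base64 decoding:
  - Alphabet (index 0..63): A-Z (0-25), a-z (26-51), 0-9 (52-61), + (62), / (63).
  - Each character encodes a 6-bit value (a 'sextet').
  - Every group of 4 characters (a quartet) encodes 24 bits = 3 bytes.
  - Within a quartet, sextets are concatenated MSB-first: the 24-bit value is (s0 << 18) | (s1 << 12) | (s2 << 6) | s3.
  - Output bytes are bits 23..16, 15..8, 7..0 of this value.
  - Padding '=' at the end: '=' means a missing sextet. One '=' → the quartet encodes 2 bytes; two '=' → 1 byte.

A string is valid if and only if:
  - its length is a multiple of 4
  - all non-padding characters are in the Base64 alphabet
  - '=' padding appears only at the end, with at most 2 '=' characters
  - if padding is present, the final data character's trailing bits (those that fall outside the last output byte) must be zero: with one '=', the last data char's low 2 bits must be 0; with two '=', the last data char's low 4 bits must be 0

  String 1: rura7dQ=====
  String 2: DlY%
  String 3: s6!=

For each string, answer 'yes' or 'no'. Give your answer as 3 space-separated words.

Answer: no no no

Derivation:
String 1: 'rura7dQ=====' → invalid (5 pad chars (max 2))
String 2: 'DlY%' → invalid (bad char(s): ['%'])
String 3: 's6!=' → invalid (bad char(s): ['!'])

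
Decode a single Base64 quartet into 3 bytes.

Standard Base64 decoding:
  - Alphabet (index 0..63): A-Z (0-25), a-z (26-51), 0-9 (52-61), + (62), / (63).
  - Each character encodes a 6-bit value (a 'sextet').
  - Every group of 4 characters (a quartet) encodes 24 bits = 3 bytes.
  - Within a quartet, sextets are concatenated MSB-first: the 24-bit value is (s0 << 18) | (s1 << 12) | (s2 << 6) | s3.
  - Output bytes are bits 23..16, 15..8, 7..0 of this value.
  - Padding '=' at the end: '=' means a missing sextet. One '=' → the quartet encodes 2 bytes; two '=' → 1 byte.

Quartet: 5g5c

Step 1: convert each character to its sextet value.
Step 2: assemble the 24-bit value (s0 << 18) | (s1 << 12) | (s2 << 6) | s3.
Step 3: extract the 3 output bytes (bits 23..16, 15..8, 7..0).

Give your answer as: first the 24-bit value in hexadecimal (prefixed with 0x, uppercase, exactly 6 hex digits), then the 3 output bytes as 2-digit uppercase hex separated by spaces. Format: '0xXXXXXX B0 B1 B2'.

Sextets: 5=57, g=32, 5=57, c=28
24-bit: (57<<18) | (32<<12) | (57<<6) | 28
      = 0xE40000 | 0x020000 | 0x000E40 | 0x00001C
      = 0xE60E5C
Bytes: (v>>16)&0xFF=E6, (v>>8)&0xFF=0E, v&0xFF=5C

Answer: 0xE60E5C E6 0E 5C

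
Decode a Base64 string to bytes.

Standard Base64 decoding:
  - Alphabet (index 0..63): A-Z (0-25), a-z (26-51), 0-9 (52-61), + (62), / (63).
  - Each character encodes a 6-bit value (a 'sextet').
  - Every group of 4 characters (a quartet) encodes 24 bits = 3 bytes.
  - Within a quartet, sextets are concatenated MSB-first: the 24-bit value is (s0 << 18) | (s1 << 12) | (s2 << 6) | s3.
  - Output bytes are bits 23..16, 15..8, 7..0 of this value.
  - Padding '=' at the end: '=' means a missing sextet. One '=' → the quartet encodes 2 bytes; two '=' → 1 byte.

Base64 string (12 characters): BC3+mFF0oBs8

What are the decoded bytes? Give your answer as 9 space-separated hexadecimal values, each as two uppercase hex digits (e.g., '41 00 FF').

Answer: 04 2D FE 98 51 74 A0 1B 3C

Derivation:
After char 0 ('B'=1): chars_in_quartet=1 acc=0x1 bytes_emitted=0
After char 1 ('C'=2): chars_in_quartet=2 acc=0x42 bytes_emitted=0
After char 2 ('3'=55): chars_in_quartet=3 acc=0x10B7 bytes_emitted=0
After char 3 ('+'=62): chars_in_quartet=4 acc=0x42DFE -> emit 04 2D FE, reset; bytes_emitted=3
After char 4 ('m'=38): chars_in_quartet=1 acc=0x26 bytes_emitted=3
After char 5 ('F'=5): chars_in_quartet=2 acc=0x985 bytes_emitted=3
After char 6 ('F'=5): chars_in_quartet=3 acc=0x26145 bytes_emitted=3
After char 7 ('0'=52): chars_in_quartet=4 acc=0x985174 -> emit 98 51 74, reset; bytes_emitted=6
After char 8 ('o'=40): chars_in_quartet=1 acc=0x28 bytes_emitted=6
After char 9 ('B'=1): chars_in_quartet=2 acc=0xA01 bytes_emitted=6
After char 10 ('s'=44): chars_in_quartet=3 acc=0x2806C bytes_emitted=6
After char 11 ('8'=60): chars_in_quartet=4 acc=0xA01B3C -> emit A0 1B 3C, reset; bytes_emitted=9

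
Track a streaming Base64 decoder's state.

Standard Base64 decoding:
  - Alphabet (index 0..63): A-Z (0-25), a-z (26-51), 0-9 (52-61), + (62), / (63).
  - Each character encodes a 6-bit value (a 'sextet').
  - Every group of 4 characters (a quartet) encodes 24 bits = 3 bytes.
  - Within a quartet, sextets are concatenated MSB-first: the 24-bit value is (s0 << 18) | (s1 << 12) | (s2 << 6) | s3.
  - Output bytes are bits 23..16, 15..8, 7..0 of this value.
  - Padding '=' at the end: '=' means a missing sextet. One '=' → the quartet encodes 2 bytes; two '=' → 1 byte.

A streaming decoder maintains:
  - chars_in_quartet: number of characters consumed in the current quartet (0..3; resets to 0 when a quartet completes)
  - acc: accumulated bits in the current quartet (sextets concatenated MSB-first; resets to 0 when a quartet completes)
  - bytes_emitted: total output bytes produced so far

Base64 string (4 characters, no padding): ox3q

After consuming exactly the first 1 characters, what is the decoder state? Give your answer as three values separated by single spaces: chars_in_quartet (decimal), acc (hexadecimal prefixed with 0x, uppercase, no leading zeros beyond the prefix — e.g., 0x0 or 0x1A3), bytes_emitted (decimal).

Answer: 1 0x28 0

Derivation:
After char 0 ('o'=40): chars_in_quartet=1 acc=0x28 bytes_emitted=0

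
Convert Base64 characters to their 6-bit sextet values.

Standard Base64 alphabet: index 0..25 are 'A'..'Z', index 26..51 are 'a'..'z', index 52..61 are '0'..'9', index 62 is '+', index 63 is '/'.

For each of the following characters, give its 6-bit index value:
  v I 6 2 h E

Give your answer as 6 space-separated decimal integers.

Answer: 47 8 58 54 33 4

Derivation:
'v': a..z range, 26 + ord('v') − ord('a') = 47
'I': A..Z range, ord('I') − ord('A') = 8
'6': 0..9 range, 52 + ord('6') − ord('0') = 58
'2': 0..9 range, 52 + ord('2') − ord('0') = 54
'h': a..z range, 26 + ord('h') − ord('a') = 33
'E': A..Z range, ord('E') − ord('A') = 4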